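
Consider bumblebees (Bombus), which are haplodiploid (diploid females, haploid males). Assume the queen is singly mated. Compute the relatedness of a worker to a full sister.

0.75

Haplodiploid full sisters inherit their father's entire haploid genome identically (contributing 1/2) and on average half of their mother's contribution (1/2 · 1/2 = 1/4); r = 1/2 + 1/4 = 3/4.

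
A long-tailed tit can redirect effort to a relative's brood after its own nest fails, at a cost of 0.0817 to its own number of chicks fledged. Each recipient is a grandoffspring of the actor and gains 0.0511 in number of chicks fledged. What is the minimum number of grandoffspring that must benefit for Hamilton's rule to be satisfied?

r to a grandoffspring = 0.25 (two parent–offspring links: r = (1/2)^2 = 1/4).
Hamilton's rule: n·r·B > C  ⇒  n > C/(r·B) = 0.0817/(0.25·0.0511) = 6.395.
The smallest integer exceeding 6.395 is 7.

7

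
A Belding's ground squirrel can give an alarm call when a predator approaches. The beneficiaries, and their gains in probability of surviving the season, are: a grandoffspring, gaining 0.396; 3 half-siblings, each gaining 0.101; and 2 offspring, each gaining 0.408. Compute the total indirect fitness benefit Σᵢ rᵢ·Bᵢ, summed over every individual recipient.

0.58275

r to a grandoffspring = 1/4 (two parent–offspring links: r = (1/2)^2 = 1/4).
r to a half-sibling = 1/4 (half-sibs share one parent — one path of length 2: r = (1/2)^2 = 1/4).
r to an offspring = 0.5 (one parent–offspring link: r = (1/2)^1 = 1/2).
Summing one r·B term per recipient: 1·0.25·0.396 + 3·0.25·0.101 + 2·0.5·0.408 = 0.58275.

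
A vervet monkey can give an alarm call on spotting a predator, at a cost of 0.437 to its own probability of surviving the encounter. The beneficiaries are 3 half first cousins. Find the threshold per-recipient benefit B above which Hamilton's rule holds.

r to a half first cousin = 1/16 (half first cousins share one grandparent — one path of length 4: r = (1/2)^4 = 1/16).
Hamilton's rule with n recipients of equal r: n·r·B > C, so B > C/(n·r) = 0.437/(3·0.0625) = 2.3307.

2.3307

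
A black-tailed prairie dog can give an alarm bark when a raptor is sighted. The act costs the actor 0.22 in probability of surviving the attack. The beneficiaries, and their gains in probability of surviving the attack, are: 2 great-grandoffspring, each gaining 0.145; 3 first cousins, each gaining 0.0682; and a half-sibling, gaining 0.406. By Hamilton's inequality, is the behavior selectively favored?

No

Hamilton's rule: the trait is favored when the sum of r·B over every recipient exceeds the actor's cost C.
r to a great-grandoffspring = 1/8 (three parent–offspring links: r = (1/2)^3 = 1/8).
r to a first cousin = 0.125 (first cousins share one grandparent pair — two paths of length 4: r = 2·(1/2)^4 = 1/8).
r to a half-sibling = 1/4 (half-sibs share one parent — one path of length 2: r = (1/2)^2 = 1/4).
Summing one r·B term per recipient: 2·0.125·0.145 + 3·0.125·0.0682 + 1·0.25·0.406 = 0.163325.
0.163325 < 0.22: the indirect benefit is less than the cost.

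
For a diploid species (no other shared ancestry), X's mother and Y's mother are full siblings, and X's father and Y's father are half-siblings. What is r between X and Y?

0.1875

With two independent routes of shared ancestry, r is the sum of the two contributions.
X and Y are related in two ways: first cousins through their mothers (r = 1/8) and half first cousins through their fathers (r = 1/16).
r = 1/8 + 1/16 = 3/16 = 0.1875.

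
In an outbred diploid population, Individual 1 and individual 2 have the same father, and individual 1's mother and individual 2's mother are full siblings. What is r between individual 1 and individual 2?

0.375

Independent pedigree routes through distinct common ancestors add.
Individual 1 and individual 2 are related in two ways: half-sibs through their shared father (r = 1/4) and first cousins through their mothers (r = 1/8).
r = 1/4 + 1/8 = 3/8 = 0.375.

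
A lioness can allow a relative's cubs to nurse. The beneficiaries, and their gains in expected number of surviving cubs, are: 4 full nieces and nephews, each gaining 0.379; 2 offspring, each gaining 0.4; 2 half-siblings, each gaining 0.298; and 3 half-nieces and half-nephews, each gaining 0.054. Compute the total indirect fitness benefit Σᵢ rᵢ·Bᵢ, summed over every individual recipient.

r to a full niece or nephew = 0.25 (full aunt/uncle↔niece/nephew: two paths of length 3 through the shared grandparent pair: r = 2·(1/2)^3 = 1/4).
r to an offspring = 0.5 (one parent–offspring link: r = (1/2)^1 = 1/2).
r to a half-sibling = 0.25 (half-sibs share one parent — one path of length 2: r = (1/2)^2 = 1/4).
r to a half-niece or half-nephew = 0.125 (half-aunt/uncle↔niece/nephew: one path of length 3: r = (1/2)^3 = 1/8).
Summing one r·B term per recipient: 4·0.25·0.379 + 2·0.5·0.4 + 2·0.25·0.298 + 3·0.125·0.054 = 0.94825.

0.94825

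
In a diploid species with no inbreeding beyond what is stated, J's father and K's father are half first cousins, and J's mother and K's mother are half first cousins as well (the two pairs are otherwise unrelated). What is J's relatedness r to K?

With two independent routes of shared ancestry, r is the sum of the two contributions.
J and K are related in two ways: half second cousins through their fathers (r = 1/64) and half second cousins through their mothers (r = 1/64).
r = 1/64 + 1/64 = 0.03125.

0.03125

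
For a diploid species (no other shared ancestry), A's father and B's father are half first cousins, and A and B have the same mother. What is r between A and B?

0.265625

Wright's path rule: contributions from independent ancestry routes add.
A and B are related in two ways: half second cousins through their fathers (r = 1/64) and half-sibs through their shared mother (r = 1/4).
r = 1/64 + 1/4 = 0.265625.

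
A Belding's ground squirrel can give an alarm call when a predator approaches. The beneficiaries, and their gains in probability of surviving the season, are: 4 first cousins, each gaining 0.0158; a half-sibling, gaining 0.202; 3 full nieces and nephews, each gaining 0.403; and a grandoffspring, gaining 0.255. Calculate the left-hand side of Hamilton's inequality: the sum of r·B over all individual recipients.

r to a first cousin = 0.125 (first cousins share one grandparent pair — two paths of length 4: r = 2·(1/2)^4 = 1/8).
r to a half-sibling = 1/4 (half-sibs share one parent — one path of length 2: r = (1/2)^2 = 1/4).
r to a full niece or nephew = 1/4 (full aunt/uncle↔niece/nephew: two paths of length 3 through the shared grandparent pair: r = 2·(1/2)^3 = 1/4).
r to a grandoffspring = 1/4 (two parent–offspring links: r = (1/2)^2 = 1/4).
Summing one r·B term per recipient: 4·0.125·0.0158 + 1·0.25·0.202 + 3·0.25·0.403 + 1·0.25·0.255 = 0.4244.

0.4244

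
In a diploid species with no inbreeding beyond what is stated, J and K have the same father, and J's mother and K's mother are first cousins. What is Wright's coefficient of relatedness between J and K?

With two independent routes of shared ancestry, r is the sum of the two contributions.
J and K are related in two ways: half-sibs through their shared father (r = 1/4) and second cousins through their mothers (r = 1/32).
r = 1/4 + 1/32 = 9/32 = 0.28125.

0.28125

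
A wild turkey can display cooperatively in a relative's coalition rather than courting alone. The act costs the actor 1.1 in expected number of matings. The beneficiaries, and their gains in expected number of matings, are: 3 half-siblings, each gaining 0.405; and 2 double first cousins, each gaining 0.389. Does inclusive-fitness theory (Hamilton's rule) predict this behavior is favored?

Hamilton's rule: the trait is favored when the sum of r·B over every recipient exceeds the actor's cost C.
r to a half-sibling = 0.25 (half-sibs share one parent — one path of length 2: r = (1/2)^2 = 1/4).
r to a double first cousin = 0.25 (double first cousins share both grandparent pairs — four paths of length 4: r = 4·(1/2)^4 = 1/4).
Summing one r·B term per recipient: 3·0.25·0.405 + 2·0.25·0.389 = 0.49825.
0.49825 < 1.1: the indirect benefit is less than the cost.

No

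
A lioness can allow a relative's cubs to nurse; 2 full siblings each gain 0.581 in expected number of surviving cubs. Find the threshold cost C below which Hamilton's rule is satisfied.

r to a full sibling = 1/2 (full sibs share both parents — two paths of length 2: r = 2·(1/2)^2 = 1/2).
Hamilton's rule: n·r·B > C, so the trait is favored while C < n·r·B = 2·0.5·0.581 = 0.581.

0.581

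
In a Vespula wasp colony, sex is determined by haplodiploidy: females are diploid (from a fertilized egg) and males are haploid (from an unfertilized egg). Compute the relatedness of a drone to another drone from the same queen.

0.5

Haploid brothers each carry a random half of the queen's diploid genome, so on average they share half: r = 1/2.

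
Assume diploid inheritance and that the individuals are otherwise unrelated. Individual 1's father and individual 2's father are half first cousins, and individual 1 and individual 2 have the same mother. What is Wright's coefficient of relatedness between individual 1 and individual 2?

0.265625

Relatedness sums over independent paths through distinct common ancestors.
Individual 1 and individual 2 are related in two ways: half second cousins through their fathers (r = 1/64) and half-sibs through their shared mother (r = 1/4).
r = 1/64 + 1/4 = 17/64 = 0.265625.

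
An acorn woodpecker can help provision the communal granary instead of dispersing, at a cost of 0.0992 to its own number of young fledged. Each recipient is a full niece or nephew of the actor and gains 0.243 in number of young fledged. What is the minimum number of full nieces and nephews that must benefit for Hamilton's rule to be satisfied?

r to a full niece or nephew = 1/4 (full aunt/uncle↔niece/nephew: two paths of length 3 through the shared grandparent pair: r = 2·(1/2)^3 = 1/4).
Hamilton's rule: n·r·B > C  ⇒  n > C/(r·B) = 0.0992/(0.25·0.243) = 1.633.
The smallest integer exceeding 1.633 is 2.

2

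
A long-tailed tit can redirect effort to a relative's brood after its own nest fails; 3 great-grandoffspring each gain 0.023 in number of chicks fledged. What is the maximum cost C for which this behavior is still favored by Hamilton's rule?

r to a great-grandoffspring = 0.125 (three parent–offspring links: r = (1/2)^3 = 1/8).
Hamilton's rule: n·r·B > C, so the trait is favored while C < n·r·B = 3·0.125·0.023 = 0.008625.

0.008625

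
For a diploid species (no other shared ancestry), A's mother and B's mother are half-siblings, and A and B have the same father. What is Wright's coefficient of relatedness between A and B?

Independent pedigree routes through distinct common ancestors add.
A and B are related in two ways: half first cousins through their mothers (r = 1/16) and half-sibs through their shared father (r = 1/4).
r = 1/16 + 1/4 = 5/16 = 0.3125.

0.3125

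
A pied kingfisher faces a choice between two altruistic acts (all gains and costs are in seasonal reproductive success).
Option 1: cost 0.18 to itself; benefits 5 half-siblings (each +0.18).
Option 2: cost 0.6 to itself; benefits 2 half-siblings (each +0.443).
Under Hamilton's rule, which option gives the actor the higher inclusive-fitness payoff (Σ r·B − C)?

Option 1: r to a half-sibling = 0.25.
Option 1: Σ r·B − C = (5·0.25·0.18) − 0.18 = 0.045.
Option 2: r to a half-sibling = 0.25.
Option 2: Σ r·B − C = (2·0.25·0.443) − 0.6 = -0.3785.
Option 1 has the higher net inclusive-fitness payoff.

Option 1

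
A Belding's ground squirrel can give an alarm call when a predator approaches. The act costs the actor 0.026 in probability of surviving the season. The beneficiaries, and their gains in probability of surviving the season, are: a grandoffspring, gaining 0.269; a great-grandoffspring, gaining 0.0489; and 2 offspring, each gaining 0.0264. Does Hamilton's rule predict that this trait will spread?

Hamilton's rule: the trait is favored when the sum of r·B over every recipient exceeds the actor's cost C.
r to a grandoffspring = 1/4 (two parent–offspring links: r = (1/2)^2 = 1/4).
r to a great-grandoffspring = 1/8 (three parent–offspring links: r = (1/2)^3 = 1/8).
r to an offspring = 1/2 (one parent–offspring link: r = (1/2)^1 = 1/2).
Summing one r·B term per recipient: 1·0.25·0.269 + 1·0.125·0.0489 + 2·0.5·0.0264 = 0.0997625.
0.0997625 > 0.026: the indirect benefit exceeds the cost.

Yes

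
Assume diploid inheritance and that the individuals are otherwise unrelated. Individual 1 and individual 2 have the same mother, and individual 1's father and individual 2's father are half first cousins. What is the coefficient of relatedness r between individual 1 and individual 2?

Independent pedigree routes through distinct common ancestors add.
Individual 1 and individual 2 are related in two ways: half-sibs through their shared mother (r = 1/4) and half second cousins through their fathers (r = 1/64).
r = 1/4 + 1/64 = 0.265625.

0.265625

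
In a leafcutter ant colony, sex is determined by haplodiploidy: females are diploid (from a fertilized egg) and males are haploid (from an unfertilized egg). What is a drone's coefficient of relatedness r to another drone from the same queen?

Haploid brothers each carry a random half of the queen's diploid genome, so on average they share half: r = 1/2.

0.5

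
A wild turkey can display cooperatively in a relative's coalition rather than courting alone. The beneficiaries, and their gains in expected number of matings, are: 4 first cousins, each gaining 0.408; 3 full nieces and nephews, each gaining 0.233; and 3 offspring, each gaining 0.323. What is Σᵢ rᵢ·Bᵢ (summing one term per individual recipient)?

r to a first cousin = 1/8 (first cousins share one grandparent pair — two paths of length 4: r = 2·(1/2)^4 = 1/8).
r to a full niece or nephew = 0.25 (full aunt/uncle↔niece/nephew: two paths of length 3 through the shared grandparent pair: r = 2·(1/2)^3 = 1/4).
r to an offspring = 1/2 (one parent–offspring link: r = (1/2)^1 = 1/2).
Summing one r·B term per recipient: 4·0.125·0.408 + 3·0.25·0.233 + 3·0.5·0.323 = 0.86325.

0.86325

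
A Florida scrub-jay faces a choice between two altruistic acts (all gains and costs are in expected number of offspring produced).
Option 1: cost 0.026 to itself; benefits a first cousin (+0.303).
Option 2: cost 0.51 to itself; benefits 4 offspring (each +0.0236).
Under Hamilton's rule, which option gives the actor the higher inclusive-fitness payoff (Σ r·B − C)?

Option 1: r to a first cousin = 0.125.
Option 1: Σ r·B − C = (1·0.125·0.303) − 0.026 = 0.011875.
Option 2: r to an offspring = 0.5.
Option 2: Σ r·B − C = (4·0.5·0.0236) − 0.51 = -0.4628.
Option 1 has the higher net inclusive-fitness payoff.

Option 1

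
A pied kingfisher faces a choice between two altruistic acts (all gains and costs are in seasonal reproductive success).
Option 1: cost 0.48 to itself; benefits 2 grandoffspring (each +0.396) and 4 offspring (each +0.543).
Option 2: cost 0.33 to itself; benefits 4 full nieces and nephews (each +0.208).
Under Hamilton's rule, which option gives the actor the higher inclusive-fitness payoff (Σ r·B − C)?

Option 1

Option 1: r to a grandoffspring = 0.25.
Option 1: r to an offspring = 0.5.
Option 1: Σ r·B − C = (2·0.25·0.396 + 4·0.5·0.543) − 0.48 = 0.804.
Option 2: r to a full niece or nephew = 0.25.
Option 2: Σ r·B − C = (4·0.25·0.208) − 0.33 = -0.122.
Option 1 has the higher net inclusive-fitness payoff.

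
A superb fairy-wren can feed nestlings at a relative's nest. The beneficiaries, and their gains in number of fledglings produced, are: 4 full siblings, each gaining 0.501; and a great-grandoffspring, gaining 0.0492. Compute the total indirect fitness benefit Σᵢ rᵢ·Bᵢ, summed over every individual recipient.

r to a full sibling = 0.5 (full sibs share both parents — two paths of length 2: r = 2·(1/2)^2 = 1/2).
r to a great-grandoffspring = 1/8 (three parent–offspring links: r = (1/2)^3 = 1/8).
Summing one r·B term per recipient: 4·0.5·0.501 + 1·0.125·0.0492 = 1.00815.

1.00815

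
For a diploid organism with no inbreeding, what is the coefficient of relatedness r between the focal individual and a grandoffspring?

Each parent–offspring link contributes a factor of 1/2, and independent paths through distinct common ancestors add.
Two parent–offspring links: r = (1/2)^2 = 1/4.

0.25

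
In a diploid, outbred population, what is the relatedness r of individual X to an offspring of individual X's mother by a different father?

0.25

Each parent–offspring link contributes a factor of 1/2, and independent paths through distinct common ancestors add.
Half-sibs share one parent — one path of length 2: r = (1/2)^2 = 1/4.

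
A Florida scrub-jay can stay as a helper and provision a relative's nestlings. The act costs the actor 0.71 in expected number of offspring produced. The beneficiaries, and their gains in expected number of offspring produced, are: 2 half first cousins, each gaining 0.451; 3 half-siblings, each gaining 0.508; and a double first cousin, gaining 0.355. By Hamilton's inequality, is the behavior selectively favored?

No

Hamilton's rule: the trait is favored when the sum of r·B over every recipient exceeds the actor's cost C.
r to a half first cousin = 0.0625 (half first cousins share one grandparent — one path of length 4: r = (1/2)^4 = 1/16).
r to a half-sibling = 0.25 (half-sibs share one parent — one path of length 2: r = (1/2)^2 = 1/4).
r to a double first cousin = 1/4 (double first cousins share both grandparent pairs — four paths of length 4: r = 4·(1/2)^4 = 1/4).
Summing one r·B term per recipient: 2·0.0625·0.451 + 3·0.25·0.508 + 1·0.25·0.355 = 0.526125.
0.526125 < 0.71: the indirect benefit is less than the cost.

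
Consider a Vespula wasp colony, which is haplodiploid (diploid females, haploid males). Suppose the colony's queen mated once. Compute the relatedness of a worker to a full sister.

Haplodiploid full sisters inherit their father's entire haploid genome identically (contributing 1/2) and on average half of their mother's contribution (1/2 · 1/2 = 1/4); r = 1/2 + 1/4 = 3/4.

0.75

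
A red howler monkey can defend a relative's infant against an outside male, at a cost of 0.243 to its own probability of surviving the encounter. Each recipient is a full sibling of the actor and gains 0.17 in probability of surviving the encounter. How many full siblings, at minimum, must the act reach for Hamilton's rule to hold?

r to a full sibling = 0.5 (full sibs share both parents — two paths of length 2: r = 2·(1/2)^2 = 1/2).
Hamilton's rule: n·r·B > C  ⇒  n > C/(r·B) = 0.243/(0.5·0.17) = 2.859.
The smallest integer exceeding 2.859 is 3.

3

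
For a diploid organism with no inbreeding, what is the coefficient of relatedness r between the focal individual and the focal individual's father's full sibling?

Each parent–offspring link contributes a factor of 1/2, and independent paths through distinct common ancestors add.
Full aunt/uncle↔niece/nephew: two paths of length 3 through the shared grandparent pair: r = 2·(1/2)^3 = 1/4.

0.25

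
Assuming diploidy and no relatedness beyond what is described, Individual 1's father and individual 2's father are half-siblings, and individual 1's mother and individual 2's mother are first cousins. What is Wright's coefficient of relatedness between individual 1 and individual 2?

0.09375

Wright's path rule: contributions from independent ancestry routes add.
Individual 1 and individual 2 are related in two ways: half first cousins through their fathers (r = 1/16) and second cousins through their mothers (r = 1/32).
r = 1/16 + 1/32 = 0.09375.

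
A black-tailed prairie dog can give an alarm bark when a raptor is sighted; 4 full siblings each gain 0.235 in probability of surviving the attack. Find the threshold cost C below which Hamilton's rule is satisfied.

0.47

r to a full sibling = 1/2 (full sibs share both parents — two paths of length 2: r = 2·(1/2)^2 = 1/2).
Hamilton's rule: n·r·B > C, so the trait is favored while C < n·r·B = 4·0.5·0.235 = 0.47.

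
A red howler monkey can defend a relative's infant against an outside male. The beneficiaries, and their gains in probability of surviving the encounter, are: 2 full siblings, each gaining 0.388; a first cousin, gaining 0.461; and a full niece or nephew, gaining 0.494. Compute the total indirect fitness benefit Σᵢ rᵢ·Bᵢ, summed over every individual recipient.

r to a full sibling = 0.5 (full sibs share both parents — two paths of length 2: r = 2·(1/2)^2 = 1/2).
r to a first cousin = 0.125 (first cousins share one grandparent pair — two paths of length 4: r = 2·(1/2)^4 = 1/8).
r to a full niece or nephew = 1/4 (full aunt/uncle↔niece/nephew: two paths of length 3 through the shared grandparent pair: r = 2·(1/2)^3 = 1/4).
Summing one r·B term per recipient: 2·0.5·0.388 + 1·0.125·0.461 + 1·0.25·0.494 = 0.569125.

0.569125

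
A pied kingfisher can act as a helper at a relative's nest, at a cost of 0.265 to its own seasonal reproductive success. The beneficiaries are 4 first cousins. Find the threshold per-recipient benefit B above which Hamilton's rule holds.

0.53

r to a first cousin = 1/8 (first cousins share one grandparent pair — two paths of length 4: r = 2·(1/2)^4 = 1/8).
Hamilton's rule with n recipients of equal r: n·r·B > C, so B > C/(n·r) = 0.265/(4·0.125) = 0.53.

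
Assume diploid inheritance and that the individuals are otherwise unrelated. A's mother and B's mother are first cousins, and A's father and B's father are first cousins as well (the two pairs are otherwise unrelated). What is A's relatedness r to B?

0.0625

Independent pedigree routes through distinct common ancestors add.
A and B are related in two ways: second cousins through their mothers (r = 1/32) and second cousins through their fathers (r = 1/32).
r = 1/32 + 1/32 = 1/16 = 0.0625.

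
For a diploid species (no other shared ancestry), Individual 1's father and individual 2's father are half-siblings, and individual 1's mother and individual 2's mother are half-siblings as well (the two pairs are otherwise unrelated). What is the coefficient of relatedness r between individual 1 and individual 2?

0.125

Independent pedigree routes through distinct common ancestors add.
Individual 1 and individual 2 are related in two ways: half first cousins through their fathers (r = 1/16) and half first cousins through their mothers (r = 1/16).
r = 1/16 + 1/16 = 0.125.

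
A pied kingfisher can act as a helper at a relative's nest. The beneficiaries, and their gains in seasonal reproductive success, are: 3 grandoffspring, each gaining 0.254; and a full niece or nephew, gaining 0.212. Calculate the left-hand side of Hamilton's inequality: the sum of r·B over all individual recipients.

0.2435

r to a grandoffspring = 0.25 (two parent–offspring links: r = (1/2)^2 = 1/4).
r to a full niece or nephew = 1/4 (full aunt/uncle↔niece/nephew: two paths of length 3 through the shared grandparent pair: r = 2·(1/2)^3 = 1/4).
Summing one r·B term per recipient: 3·0.25·0.254 + 1·0.25·0.212 = 0.2435.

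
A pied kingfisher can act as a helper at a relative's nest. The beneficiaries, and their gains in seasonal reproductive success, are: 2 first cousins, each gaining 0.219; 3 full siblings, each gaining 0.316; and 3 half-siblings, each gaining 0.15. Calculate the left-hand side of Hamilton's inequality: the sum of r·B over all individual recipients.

0.64125

r to a first cousin = 0.125 (first cousins share one grandparent pair — two paths of length 4: r = 2·(1/2)^4 = 1/8).
r to a full sibling = 0.5 (full sibs share both parents — two paths of length 2: r = 2·(1/2)^2 = 1/2).
r to a half-sibling = 0.25 (half-sibs share one parent — one path of length 2: r = (1/2)^2 = 1/4).
Summing one r·B term per recipient: 2·0.125·0.219 + 3·0.5·0.316 + 3·0.25·0.15 = 0.64125.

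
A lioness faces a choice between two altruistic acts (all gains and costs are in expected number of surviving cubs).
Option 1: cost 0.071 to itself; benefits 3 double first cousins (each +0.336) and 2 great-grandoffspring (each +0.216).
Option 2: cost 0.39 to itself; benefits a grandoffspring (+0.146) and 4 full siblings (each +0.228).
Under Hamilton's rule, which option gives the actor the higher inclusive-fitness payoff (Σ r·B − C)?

Option 1

Option 1: r to a double first cousin = 0.25.
Option 1: r to a great-grandoffspring = 0.125.
Option 1: Σ r·B − C = (3·0.25·0.336 + 2·0.125·0.216) − 0.071 = 0.235.
Option 2: r to a grandoffspring = 0.25.
Option 2: r to a full sibling = 0.5.
Option 2: Σ r·B − C = (1·0.25·0.146 + 4·0.5·0.228) − 0.39 = 0.1025.
Option 1 has the higher net inclusive-fitness payoff.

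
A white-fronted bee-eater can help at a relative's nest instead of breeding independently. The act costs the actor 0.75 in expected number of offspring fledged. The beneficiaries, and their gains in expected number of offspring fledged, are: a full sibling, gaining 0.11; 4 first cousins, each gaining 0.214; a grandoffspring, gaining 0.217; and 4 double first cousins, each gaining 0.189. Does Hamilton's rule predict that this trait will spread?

Hamilton's rule: the trait is favored when the sum of r·B over every recipient exceeds the actor's cost C.
r to a full sibling = 0.5 (full sibs share both parents — two paths of length 2: r = 2·(1/2)^2 = 1/2).
r to a first cousin = 1/8 (first cousins share one grandparent pair — two paths of length 4: r = 2·(1/2)^4 = 1/8).
r to a grandoffspring = 1/4 (two parent–offspring links: r = (1/2)^2 = 1/4).
r to a double first cousin = 0.25 (double first cousins share both grandparent pairs — four paths of length 4: r = 4·(1/2)^4 = 1/4).
Summing one r·B term per recipient: 1·0.5·0.11 + 4·0.125·0.214 + 1·0.25·0.217 + 4·0.25·0.189 = 0.40525.
0.40525 < 0.75: the indirect benefit is less than the cost.

No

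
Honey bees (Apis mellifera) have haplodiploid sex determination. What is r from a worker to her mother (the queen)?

0.5

One meiotic link between diploid queen and diploid daughter: r = 1/2.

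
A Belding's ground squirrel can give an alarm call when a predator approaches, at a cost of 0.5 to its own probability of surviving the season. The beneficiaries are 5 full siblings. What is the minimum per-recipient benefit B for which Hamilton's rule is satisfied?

0.2

r to a full sibling = 1/2 (full sibs share both parents — two paths of length 2: r = 2·(1/2)^2 = 1/2).
Hamilton's rule with n recipients of equal r: n·r·B > C, so B > C/(n·r) = 0.5/(5·0.5) = 0.2.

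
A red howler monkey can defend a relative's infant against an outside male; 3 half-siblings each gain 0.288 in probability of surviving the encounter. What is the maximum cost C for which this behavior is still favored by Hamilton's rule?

r to a half-sibling = 1/4 (half-sibs share one parent — one path of length 2: r = (1/2)^2 = 1/4).
Hamilton's rule: n·r·B > C, so the trait is favored while C < n·r·B = 3·0.25·0.288 = 0.216.

0.216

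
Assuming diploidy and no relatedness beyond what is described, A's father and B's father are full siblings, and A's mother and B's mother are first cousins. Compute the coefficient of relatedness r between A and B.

Wright's path rule: contributions from independent ancestry routes add.
A and B are related in two ways: first cousins through their fathers (r = 1/8) and second cousins through their mothers (r = 1/32).
r = 1/8 + 1/32 = 5/32 = 0.15625.

0.15625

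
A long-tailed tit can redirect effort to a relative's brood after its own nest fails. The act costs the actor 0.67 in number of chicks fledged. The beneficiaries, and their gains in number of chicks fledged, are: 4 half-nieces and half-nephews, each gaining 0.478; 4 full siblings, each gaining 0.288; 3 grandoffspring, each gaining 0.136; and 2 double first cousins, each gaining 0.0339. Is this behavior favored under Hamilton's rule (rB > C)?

Hamilton's rule: the trait is favored when the sum of r·B over every recipient exceeds the actor's cost C.
r to a half-niece or half-nephew = 1/8 (half-aunt/uncle↔niece/nephew: one path of length 3: r = (1/2)^3 = 1/8).
r to a full sibling = 0.5 (full sibs share both parents — two paths of length 2: r = 2·(1/2)^2 = 1/2).
r to a grandoffspring = 0.25 (two parent–offspring links: r = (1/2)^2 = 1/4).
r to a double first cousin = 1/4 (double first cousins share both grandparent pairs — four paths of length 4: r = 4·(1/2)^4 = 1/4).
Summing one r·B term per recipient: 4·0.125·0.478 + 4·0.5·0.288 + 3·0.25·0.136 + 2·0.25·0.0339 = 0.93395.
0.93395 > 0.67: the indirect benefit exceeds the cost.

Yes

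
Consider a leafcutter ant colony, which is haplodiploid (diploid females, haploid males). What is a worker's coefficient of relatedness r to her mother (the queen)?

0.5

One meiotic link between diploid queen and diploid daughter: r = 1/2.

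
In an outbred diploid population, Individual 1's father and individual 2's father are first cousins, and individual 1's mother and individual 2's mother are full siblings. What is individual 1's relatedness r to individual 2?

0.15625

Wright's path rule: contributions from independent ancestry routes add.
Individual 1 and individual 2 are related in two ways: second cousins through their fathers (r = 1/32) and first cousins through their mothers (r = 1/8).
r = 1/32 + 1/8 = 0.15625.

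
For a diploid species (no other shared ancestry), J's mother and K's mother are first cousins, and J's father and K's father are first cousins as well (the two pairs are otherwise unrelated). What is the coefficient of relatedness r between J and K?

0.0625

Wright's path rule: contributions from independent ancestry routes add.
J and K are related in two ways: second cousins through their mothers (r = 1/32) and second cousins through their fathers (r = 1/32).
r = 1/32 + 1/32 = 0.0625.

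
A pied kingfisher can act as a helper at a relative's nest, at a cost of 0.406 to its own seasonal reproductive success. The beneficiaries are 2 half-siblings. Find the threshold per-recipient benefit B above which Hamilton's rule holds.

0.812

r to a half-sibling = 0.25 (half-sibs share one parent — one path of length 2: r = (1/2)^2 = 1/4).
Hamilton's rule with n recipients of equal r: n·r·B > C, so B > C/(n·r) = 0.406/(2·0.25) = 0.812.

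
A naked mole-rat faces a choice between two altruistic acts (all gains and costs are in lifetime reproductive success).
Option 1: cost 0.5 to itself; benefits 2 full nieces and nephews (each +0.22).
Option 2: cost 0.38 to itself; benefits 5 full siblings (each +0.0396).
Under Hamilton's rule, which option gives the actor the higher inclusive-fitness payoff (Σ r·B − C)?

Option 2

Option 1: r to a full niece or nephew = 0.25.
Option 1: Σ r·B − C = (2·0.25·0.22) − 0.5 = -0.39.
Option 2: r to a full sibling = 0.5.
Option 2: Σ r·B − C = (5·0.5·0.0396) − 0.38 = -0.281.
Option 2 has the higher net inclusive-fitness payoff.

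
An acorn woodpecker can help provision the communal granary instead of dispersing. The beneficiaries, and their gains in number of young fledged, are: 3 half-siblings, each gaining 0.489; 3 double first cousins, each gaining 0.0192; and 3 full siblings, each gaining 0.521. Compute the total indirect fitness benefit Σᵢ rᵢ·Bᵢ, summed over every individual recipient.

1.16265

r to a half-sibling = 1/4 (half-sibs share one parent — one path of length 2: r = (1/2)^2 = 1/4).
r to a double first cousin = 1/4 (double first cousins share both grandparent pairs — four paths of length 4: r = 4·(1/2)^4 = 1/4).
r to a full sibling = 0.5 (full sibs share both parents — two paths of length 2: r = 2·(1/2)^2 = 1/2).
Summing one r·B term per recipient: 3·0.25·0.489 + 3·0.25·0.0192 + 3·0.5·0.521 = 1.16265.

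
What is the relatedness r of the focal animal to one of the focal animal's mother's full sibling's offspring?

0.125

Each parent–offspring link contributes a factor of 1/2, and independent paths through distinct common ancestors add.
First cousins share one grandparent pair — two paths of length 4: r = 2·(1/2)^4 = 1/8.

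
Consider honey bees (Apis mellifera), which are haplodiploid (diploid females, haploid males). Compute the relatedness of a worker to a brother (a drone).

Her haploid brother carries none of their father's genes and a random half of their mother's genome; that half matches the maternal half of her own genome with probability 1/2: r = 1/2 · 1/2 = 1/4.

0.25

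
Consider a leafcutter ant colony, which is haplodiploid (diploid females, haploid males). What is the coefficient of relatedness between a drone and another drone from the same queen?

0.5

Haploid brothers each carry a random half of the queen's diploid genome, so on average they share half: r = 1/2.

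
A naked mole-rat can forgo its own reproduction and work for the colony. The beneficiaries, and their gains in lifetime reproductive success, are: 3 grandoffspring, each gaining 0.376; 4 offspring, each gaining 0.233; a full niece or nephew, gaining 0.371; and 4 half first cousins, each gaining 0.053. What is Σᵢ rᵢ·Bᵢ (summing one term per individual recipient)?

0.854

r to a grandoffspring = 1/4 (two parent–offspring links: r = (1/2)^2 = 1/4).
r to an offspring = 1/2 (one parent–offspring link: r = (1/2)^1 = 1/2).
r to a full niece or nephew = 1/4 (full aunt/uncle↔niece/nephew: two paths of length 3 through the shared grandparent pair: r = 2·(1/2)^3 = 1/4).
r to a half first cousin = 1/16 (half first cousins share one grandparent — one path of length 4: r = (1/2)^4 = 1/16).
Summing one r·B term per recipient: 3·0.25·0.376 + 4·0.5·0.233 + 1·0.25·0.371 + 4·0.0625·0.053 = 0.854.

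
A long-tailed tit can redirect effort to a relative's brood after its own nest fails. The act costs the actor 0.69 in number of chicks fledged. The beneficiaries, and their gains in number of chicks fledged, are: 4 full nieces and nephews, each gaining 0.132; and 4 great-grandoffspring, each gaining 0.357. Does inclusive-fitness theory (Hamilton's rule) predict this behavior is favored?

No

Hamilton's rule: the trait is favored when the sum of r·B over every recipient exceeds the actor's cost C.
r to a full niece or nephew = 0.25 (full aunt/uncle↔niece/nephew: two paths of length 3 through the shared grandparent pair: r = 2·(1/2)^3 = 1/4).
r to a great-grandoffspring = 0.125 (three parent–offspring links: r = (1/2)^3 = 1/8).
Summing one r·B term per recipient: 4·0.25·0.132 + 4·0.125·0.357 = 0.3105.
0.3105 < 0.69: the indirect benefit is less than the cost.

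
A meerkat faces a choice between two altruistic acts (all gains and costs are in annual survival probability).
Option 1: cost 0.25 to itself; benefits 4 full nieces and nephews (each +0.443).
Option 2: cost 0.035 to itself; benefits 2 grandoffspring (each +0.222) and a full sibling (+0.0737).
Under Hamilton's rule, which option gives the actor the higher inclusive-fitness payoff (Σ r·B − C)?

Option 1

Option 1: r to a full niece or nephew = 0.25.
Option 1: Σ r·B − C = (4·0.25·0.443) − 0.25 = 0.193.
Option 2: r to a grandoffspring = 0.25.
Option 2: r to a full sibling = 0.5.
Option 2: Σ r·B − C = (2·0.25·0.222 + 1·0.5·0.0737) − 0.035 = 0.11285.
Option 1 has the higher net inclusive-fitness payoff.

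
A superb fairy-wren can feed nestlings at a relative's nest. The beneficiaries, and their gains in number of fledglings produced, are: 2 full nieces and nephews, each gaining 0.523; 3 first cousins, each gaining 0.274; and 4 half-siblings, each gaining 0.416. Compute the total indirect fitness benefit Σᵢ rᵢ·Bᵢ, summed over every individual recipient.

0.78025

r to a full niece or nephew = 0.25 (full aunt/uncle↔niece/nephew: two paths of length 3 through the shared grandparent pair: r = 2·(1/2)^3 = 1/4).
r to a first cousin = 0.125 (first cousins share one grandparent pair — two paths of length 4: r = 2·(1/2)^4 = 1/8).
r to a half-sibling = 1/4 (half-sibs share one parent — one path of length 2: r = (1/2)^2 = 1/4).
Summing one r·B term per recipient: 2·0.25·0.523 + 3·0.125·0.274 + 4·0.25·0.416 = 0.78025.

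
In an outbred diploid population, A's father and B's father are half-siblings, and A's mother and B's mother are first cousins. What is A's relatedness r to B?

0.09375

With two independent routes of shared ancestry, r is the sum of the two contributions.
A and B are related in two ways: half first cousins through their fathers (r = 1/16) and second cousins through their mothers (r = 1/32).
r = 1/16 + 1/32 = 0.09375.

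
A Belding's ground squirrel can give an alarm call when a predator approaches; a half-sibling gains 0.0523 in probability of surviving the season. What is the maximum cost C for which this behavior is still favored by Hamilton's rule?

r to a half-sibling = 0.25 (half-sibs share one parent — one path of length 2: r = (1/2)^2 = 1/4).
Hamilton's rule: n·r·B > C, so the trait is favored while C < n·r·B = 1·0.25·0.0523 = 0.013075.

0.013075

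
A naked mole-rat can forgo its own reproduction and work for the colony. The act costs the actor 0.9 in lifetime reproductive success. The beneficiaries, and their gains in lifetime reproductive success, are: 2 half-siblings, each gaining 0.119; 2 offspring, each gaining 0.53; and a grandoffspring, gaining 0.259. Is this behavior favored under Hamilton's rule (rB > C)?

Hamilton's rule: the trait is favored when the sum of r·B over every recipient exceeds the actor's cost C.
r to a half-sibling = 1/4 (half-sibs share one parent — one path of length 2: r = (1/2)^2 = 1/4).
r to an offspring = 0.5 (one parent–offspring link: r = (1/2)^1 = 1/2).
r to a grandoffspring = 1/4 (two parent–offspring links: r = (1/2)^2 = 1/4).
Summing one r·B term per recipient: 2·0.25·0.119 + 2·0.5·0.53 + 1·0.25·0.259 = 0.65425.
0.65425 < 0.9: the indirect benefit is less than the cost.

No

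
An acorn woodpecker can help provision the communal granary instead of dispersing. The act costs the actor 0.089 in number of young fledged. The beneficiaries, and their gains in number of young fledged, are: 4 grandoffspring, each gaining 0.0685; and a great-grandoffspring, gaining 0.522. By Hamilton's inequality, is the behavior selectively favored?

Hamilton's rule: the trait is favored when the sum of r·B over every recipient exceeds the actor's cost C.
r to a grandoffspring = 0.25 (two parent–offspring links: r = (1/2)^2 = 1/4).
r to a great-grandoffspring = 1/8 (three parent–offspring links: r = (1/2)^3 = 1/8).
Summing one r·B term per recipient: 4·0.25·0.0685 + 1·0.125·0.522 = 0.13375.
0.13375 > 0.089: the indirect benefit exceeds the cost.

Yes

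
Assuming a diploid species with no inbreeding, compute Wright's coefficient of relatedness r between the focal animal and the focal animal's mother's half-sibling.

Each parent–offspring link contributes a factor of 1/2, and independent paths through distinct common ancestors add.
Half-aunt/uncle↔niece/nephew: one path of length 3: r = (1/2)^3 = 1/8.

0.125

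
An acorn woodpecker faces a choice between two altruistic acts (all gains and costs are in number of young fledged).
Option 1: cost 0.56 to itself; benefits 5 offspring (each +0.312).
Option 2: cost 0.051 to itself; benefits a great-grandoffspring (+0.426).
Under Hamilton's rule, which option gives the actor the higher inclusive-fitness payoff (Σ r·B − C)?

Option 1: r to an offspring = 0.5.
Option 1: Σ r·B − C = (5·0.5·0.312) − 0.56 = 0.22.
Option 2: r to a great-grandoffspring = 0.125.
Option 2: Σ r·B − C = (1·0.125·0.426) − 0.051 = 0.00225.
Option 1 has the higher net inclusive-fitness payoff.

Option 1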